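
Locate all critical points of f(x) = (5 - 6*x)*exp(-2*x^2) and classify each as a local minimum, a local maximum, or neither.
f'(x) = 2*(2*x*(6*x - 5) - 3)*exp(-2*x^2)

Solve f'(x) = 0:
  f'(x) = (24*x^2 - 20*x - 6)·exp(-2*x^2) and exp(-2*x^2) > 0 for every x, so f'(x) = 0 ⇔ 24*x^2 - 20*x - 6 = 0.
  Factor: 24*x^2 - 20*x - 6 = 2*(12*x^2 - 10*x - 3); 12*x^2 - 10*x - 3 = 0 has no rational roots; quadratic formula: x = (10 ± √244)/24.
  ⇒ x = 5/12 - sqrt(61)/12 ≈ -0.2342, 5/12 + sqrt(61)/12 ≈ 1.0675

f''(x) = 4*(4*x^2*(5 - 6*x) + 18*x - 5)*exp(-2*x^2)
Second-derivative test at each critical point:
  f''(-0.2342) = -27.9955 < 0 → local maximum
  f''(1.0675) = 3.1980 > 0 → local minimum

Critical points: x = 5/12 - sqrt(61)/12 ≈ -0.2342 (local maximum); x = 5/12 + sqrt(61)/12 ≈ 1.0675 (local minimum)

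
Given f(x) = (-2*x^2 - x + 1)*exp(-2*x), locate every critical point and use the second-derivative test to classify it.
f'(x) = (4*x^2 - 2*x - 3)*exp(-2*x)

Solve f'(x) = 0:
  f'(x) = (4*x^2 - 2*x - 3)·exp(-2*x) and exp(-2*x) > 0 for every x, so f'(x) = 0 ⇔ 4*x^2 - 2*x - 3 = 0.
  4*x^2 - 2*x - 3 = 0 has no rational roots; quadratic formula: x = (2 ± √52)/8.
  ⇒ x = 1/4 - sqrt(13)/4 ≈ -0.6514, 1/4 + sqrt(13)/4 ≈ 1.1514

f''(x) = 4*(-2*x^2 + 3*x + 1)*exp(-2*x)
Second-derivative test at each critical point:
  f''(-0.6514) = -26.5332 < 0 → local maximum
  f''(1.1514) = 0.7210 > 0 → local minimum

Critical points: x = 1/4 - sqrt(13)/4 ≈ -0.6514 (local maximum); x = 1/4 + sqrt(13)/4 ≈ 1.1514 (local minimum)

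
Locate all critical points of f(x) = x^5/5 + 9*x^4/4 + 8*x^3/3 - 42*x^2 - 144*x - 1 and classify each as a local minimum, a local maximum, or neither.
f'(x) = x^4 + 9*x^3 + 8*x^2 - 84*x - 144

Solve f'(x) = 0:
  Factor: x^4 + 9*x^3 + 8*x^2 - 84*x - 144 = (x - 3)*(x + 2)*(x + 4)*(x + 6) = 0.
  ⇒ x = -6, -4, -2, 3

f''(x) = 4*x^3 + 27*x^2 + 16*x - 84
Second-derivative test at each critical point:
  f''(-6) = -72 < 0 → local maximum
  f''(-4) = 28 > 0 → local minimum
  f''(-2) = -40 < 0 → local maximum
  f''(3) = 315 > 0 → local minimum

Critical points: x = -6 (local maximum); x = -4 (local minimum); x = -2 (local maximum); x = 3 (local minimum)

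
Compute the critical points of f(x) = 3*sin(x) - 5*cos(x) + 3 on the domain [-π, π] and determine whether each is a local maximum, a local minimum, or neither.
f'(x) = 5*sin(x) + 3*cos(x)

Solve f'(x) = 0 on [-π, π]:
  f'(x) = 0 ⇔ 3*cos(x) = -5*sin(x) ⇔ tan(x) = -3/5, i.e. x = arctan(-3/5) + nπ; keep the solutions lying in [-π, π].
  ⇒ x = -atan(3/5) ≈ -0.5404, pi - atan(3/5) ≈ 2.6012

f''(x) = -3*sin(x) + 5*cos(x)
Second-derivative test at each critical point:
  f''(-0.5404) = 5.8310 > 0 → local minimum
  f''(2.6012) = -5.8310 < 0 → local maximum

Critical points: x = -atan(3/5) ≈ -0.5404 (local minimum); x = pi - atan(3/5) ≈ 2.6012 (local maximum)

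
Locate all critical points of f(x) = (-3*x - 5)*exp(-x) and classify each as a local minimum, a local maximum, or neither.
f'(x) = (3*x + 2)*exp(-x)

Solve f'(x) = 0:
  f'(x) = (3*x + 2)·exp(-x) and exp(-x) > 0 for every x, so f'(x) = 0 ⇔ 3*x + 2 = 0.
  3*x + 2 = 0.
  ⇒ x = -2/3

f''(x) = (1 - 3*x)*exp(-x)
Second-derivative test at each critical point:
  f''(-2/3) = 5.8432 > 0 → local minimum

Critical points: x = -2/3 (local minimum)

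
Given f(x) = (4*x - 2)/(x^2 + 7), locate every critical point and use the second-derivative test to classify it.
f'(x) = 4*(-x^2 + x + 7)/(x^4 + 14*x^2 + 49)

Solve f'(x) = 0:
  f'(x) = -4*(x^2 - x - 7)/(x^2 + 7)^2; the denominator is positive wherever f is defined, so f'(x) = 0 ⇔ -4*x^2 + 4*x + 28 = 0.
  Factor: -4*x^2 + 4*x + 28 = -4*(x^2 - x - 7); x^2 - x - 7 = 0 has no rational roots; quadratic formula: x = (1 ± √29)/2.
  ⇒ x = 1/2 - sqrt(29)/2 ≈ -2.1926, 1/2 + sqrt(29)/2 ≈ 3.1926

f''(x) = 4*(4*x^2*(2*x - 1) + (1 - 6*x)*(x^2 + 7))/(x^2 + 7)^3
Second-derivative test at each critical point:
  f''(-2.1926) = 0.1545 > 0 → local minimum
  f''(3.1926) = -0.0729 < 0 → local maximum

Critical points: x = 1/2 - sqrt(29)/2 ≈ -2.1926 (local minimum); x = 1/2 + sqrt(29)/2 ≈ 3.1926 (local maximum)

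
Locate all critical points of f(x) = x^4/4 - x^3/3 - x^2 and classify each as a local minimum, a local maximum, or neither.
f'(x) = x*(x^2 - x - 2)

Solve f'(x) = 0:
  Factor: x^3 - x^2 - 2*x = x*(x - 2)*(x + 1) = 0.
  ⇒ x = -1, 0, 2

f''(x) = 3*x^2 - 2*x - 2
Second-derivative test at each critical point:
  f''(-1) = 3 > 0 → local minimum
  f''(0) = -2 < 0 → local maximum
  f''(2) = 6 > 0 → local minimum

Critical points: x = -1 (local minimum); x = 0 (local maximum); x = 2 (local minimum)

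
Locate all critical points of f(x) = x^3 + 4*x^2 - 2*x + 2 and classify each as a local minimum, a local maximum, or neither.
f'(x) = 3*x^2 + 8*x - 2

Solve f'(x) = 0:
  3*x^2 + 8*x - 2 = 0 has no rational roots; quadratic formula: x = (-8 ± √88)/6.
  ⇒ x = -sqrt(22)/3 - 4/3 ≈ -2.8968, -4/3 + sqrt(22)/3 ≈ 0.2301

f''(x) = 6*x + 8
Second-derivative test at each critical point:
  f''(-2.8968) = -9.3808 < 0 → local maximum
  f''(0.2301) = 9.3808 > 0 → local minimum

Critical points: x = -sqrt(22)/3 - 4/3 ≈ -2.8968 (local maximum); x = -4/3 + sqrt(22)/3 ≈ 0.2301 (local minimum)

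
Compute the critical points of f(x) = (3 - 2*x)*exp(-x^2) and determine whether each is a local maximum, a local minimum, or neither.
f'(x) = 2*(x*(2*x - 3) - 1)*exp(-x^2)

Solve f'(x) = 0:
  f'(x) = (4*x^2 - 6*x - 2)·exp(-x^2) and exp(-x^2) > 0 for every x, so f'(x) = 0 ⇔ 4*x^2 - 6*x - 2 = 0.
  Factor: 4*x^2 - 6*x - 2 = 2*(2*x^2 - 3*x - 1); 2*x^2 - 3*x - 1 = 0 has no rational roots; quadratic formula: x = (3 ± √17)/4.
  ⇒ x = 3/4 - sqrt(17)/4 ≈ -0.2808, 3/4 + sqrt(17)/4 ≈ 1.7808

f''(x) = 2*(2*x^2*(3 - 2*x) + 6*x - 3)*exp(-x^2)
Second-derivative test at each critical point:
  f''(-0.2808) = -7.6211 < 0 → local maximum
  f''(1.7808) = 0.3460 > 0 → local minimum

Critical points: x = 3/4 - sqrt(17)/4 ≈ -0.2808 (local maximum); x = 3/4 + sqrt(17)/4 ≈ 1.7808 (local minimum)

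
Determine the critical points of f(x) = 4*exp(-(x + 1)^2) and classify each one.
f'(x) = 8*(-x - 1)*exp(-(x + 1)^2)

Solve f'(x) = 0:
  f'(x) = (-8*x - 8)·exp(-(x + 1)^2) and exp(-(x + 1)^2) > 0 for every x, so f'(x) = 0 ⇔ -8*x - 8 = 0.
  Factor: -8*x - 8 = -8*(x + 1) = 0.
  ⇒ x = -1

f''(x) = 8*(2*(x + 1)^2 - 1)*exp(-(x + 1)^2)
Second-derivative test at each critical point:
  f''(-1) = -8 < 0 → local maximum

Critical points: x = -1 (local maximum)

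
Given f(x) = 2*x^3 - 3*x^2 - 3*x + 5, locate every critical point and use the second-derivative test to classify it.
f'(x) = 6*x^2 - 6*x - 3

Solve f'(x) = 0:
  Factor: 6*x^2 - 6*x - 3 = 3*(2*x^2 - 2*x - 1); 2*x^2 - 2*x - 1 = 0 has no rational roots; quadratic formula: x = (2 ± √12)/4.
  ⇒ x = 1/2 - sqrt(3)/2 ≈ -0.3660, 1/2 + sqrt(3)/2 ≈ 1.3660

f''(x) = 12*x - 6
Second-derivative test at each critical point:
  f''(-0.3660) = -10.3923 < 0 → local maximum
  f''(1.3660) = 10.3923 > 0 → local minimum

Critical points: x = 1/2 - sqrt(3)/2 ≈ -0.3660 (local maximum); x = 1/2 + sqrt(3)/2 ≈ 1.3660 (local minimum)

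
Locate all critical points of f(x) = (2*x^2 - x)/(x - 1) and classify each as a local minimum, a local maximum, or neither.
f'(x) = (2*x^2 - 4*x + 1)/(x^2 - 2*x + 1)

Solve f'(x) = 0:
  f'(x) = (2*x^2 - 4*x + 1)/(x - 1)^2; the denominator is positive wherever f is defined, so f'(x) = 0 ⇔ 2*x^2 - 4*x + 1 = 0.
  2*x^2 - 4*x + 1 = 0 has no rational roots; quadratic formula: x = (4 ± √8)/4.
  ⇒ x = 1 - sqrt(2)/2 ≈ 0.2929, sqrt(2)/2 + 1 ≈ 1.7071

f''(x) = 2/(x^3 - 3*x^2 + 3*x - 1)
Second-derivative test at each critical point:
  f''(0.2929) = -5.6569 < 0 → local maximum
  f''(1.7071) = 5.6569 > 0 → local minimum

Critical points: x = 1 - sqrt(2)/2 ≈ 0.2929 (local maximum); x = sqrt(2)/2 + 1 ≈ 1.7071 (local minimum)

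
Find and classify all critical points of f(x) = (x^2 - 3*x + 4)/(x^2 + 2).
f'(x) = (3*x^2 - 4*x - 6)/(x^4 + 4*x^2 + 4)

Solve f'(x) = 0:
  f'(x) = (3*x^2 - 4*x - 6)/(x^2 + 2)^2; the denominator is positive wherever f is defined, so f'(x) = 0 ⇔ 3*x^2 - 4*x - 6 = 0.
  3*x^2 - 4*x - 6 = 0 has no rational roots; quadratic formula: x = (4 ± √88)/6.
  ⇒ x = 2/3 - sqrt(22)/3 ≈ -0.8968, 2/3 + sqrt(22)/3 ≈ 2.2301

f''(x) = 2*(-3*x^3 + 6*x^2 + 18*x - 4)/(x^6 + 6*x^4 + 12*x^2 + 8)
Second-derivative test at each critical point:
  f''(-0.8968) = -1.1929 < 0 → local maximum
  f''(2.2301) = 0.1929 > 0 → local minimum

Critical points: x = 2/3 - sqrt(22)/3 ≈ -0.8968 (local maximum); x = 2/3 + sqrt(22)/3 ≈ 2.2301 (local minimum)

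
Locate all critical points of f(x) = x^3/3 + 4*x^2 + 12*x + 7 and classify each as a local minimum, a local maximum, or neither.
f'(x) = x^2 + 8*x + 12

Solve f'(x) = 0:
  Factor: x^2 + 8*x + 12 = (x + 2)*(x + 6) = 0.
  ⇒ x = -6, -2

f''(x) = 2*x + 8
Second-derivative test at each critical point:
  f''(-6) = -4 < 0 → local maximum
  f''(-2) = 4 > 0 → local minimum

Critical points: x = -6 (local maximum); x = -2 (local minimum)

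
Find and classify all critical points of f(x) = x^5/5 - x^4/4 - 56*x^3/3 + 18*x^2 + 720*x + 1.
f'(x) = x^4 - x^3 - 56*x^2 + 36*x + 720

Solve f'(x) = 0:
  Factor: x^4 - x^3 - 56*x^2 + 36*x + 720 = (x - 6)*(x - 5)*(x + 4)*(x + 6) = 0.
  ⇒ x = -6, -4, 5, 6

f''(x) = 4*x^3 - 3*x^2 - 112*x + 36
Second-derivative test at each critical point:
  f''(-6) = -264 < 0 → local maximum
  f''(-4) = 180 > 0 → local minimum
  f''(5) = -99 < 0 → local maximum
  f''(6) = 120 > 0 → local minimum

Critical points: x = -6 (local maximum); x = -4 (local minimum); x = 5 (local maximum); x = 6 (local minimum)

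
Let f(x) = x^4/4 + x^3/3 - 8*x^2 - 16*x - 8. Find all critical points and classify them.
f'(x) = x^3 + x^2 - 16*x - 16

Solve f'(x) = 0:
  Factor: x^3 + x^2 - 16*x - 16 = (x - 4)*(x + 1)*(x + 4) = 0.
  ⇒ x = -4, -1, 4

f''(x) = 3*x^2 + 2*x - 16
Second-derivative test at each critical point:
  f''(-4) = 24 > 0 → local minimum
  f''(-1) = -15 < 0 → local maximum
  f''(4) = 40 > 0 → local minimum

Critical points: x = -4 (local minimum); x = -1 (local maximum); x = 4 (local minimum)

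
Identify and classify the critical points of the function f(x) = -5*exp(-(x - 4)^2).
f'(x) = 10*(x - 4)*exp(-(x - 4)^2)

Solve f'(x) = 0:
  f'(x) = (10*x - 40)·exp(-(x - 4)^2) and exp(-(x - 4)^2) > 0 for every x, so f'(x) = 0 ⇔ 10*x - 40 = 0.
  Factor: 10*x - 40 = 10*(x - 4) = 0.
  ⇒ x = 4

f''(x) = 10*(1 - 2*(x - 4)^2)*exp(-(x - 4)^2)
Second-derivative test at each critical point:
  f''(4) = 10 > 0 → local minimum

Critical points: x = 4 (local minimum)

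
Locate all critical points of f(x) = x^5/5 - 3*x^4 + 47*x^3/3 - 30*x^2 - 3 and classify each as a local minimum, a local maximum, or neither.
f'(x) = x*(x^3 - 12*x^2 + 47*x - 60)

Solve f'(x) = 0:
  Factor: x^4 - 12*x^3 + 47*x^2 - 60*x = x*(x - 5)*(x - 4)*(x - 3) = 0.
  ⇒ x = 0, 3, 4, 5

f''(x) = 4*x^3 - 36*x^2 + 94*x - 60
Second-derivative test at each critical point:
  f''(0) = -60 < 0 → local maximum
  f''(3) = 6 > 0 → local minimum
  f''(4) = -4 < 0 → local maximum
  f''(5) = 10 > 0 → local minimum

Critical points: x = 0 (local maximum); x = 3 (local minimum); x = 4 (local maximum); x = 5 (local minimum)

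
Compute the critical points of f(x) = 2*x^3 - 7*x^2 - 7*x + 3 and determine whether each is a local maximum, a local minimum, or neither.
f'(x) = 6*x^2 - 14*x - 7

Solve f'(x) = 0:
  6*x^2 - 14*x - 7 = 0 has no rational roots; quadratic formula: x = (14 ± √364)/12.
  ⇒ x = 7/6 - sqrt(91)/6 ≈ -0.4232, 7/6 + sqrt(91)/6 ≈ 2.7566

f''(x) = 12*x - 14
Second-derivative test at each critical point:
  f''(-0.4232) = -19.0788 < 0 → local maximum
  f''(2.7566) = 19.0788 > 0 → local minimum

Critical points: x = 7/6 - sqrt(91)/6 ≈ -0.4232 (local maximum); x = 7/6 + sqrt(91)/6 ≈ 2.7566 (local minimum)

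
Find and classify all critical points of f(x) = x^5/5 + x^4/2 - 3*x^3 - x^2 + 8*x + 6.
f'(x) = x^4 + 2*x^3 - 9*x^2 - 2*x + 8

Solve f'(x) = 0:
  Factor: x^4 + 2*x^3 - 9*x^2 - 2*x + 8 = (x - 2)*(x - 1)*(x + 1)*(x + 4) = 0.
  ⇒ x = -4, -1, 1, 2

f''(x) = 4*x^3 + 6*x^2 - 18*x - 2
Second-derivative test at each critical point:
  f''(-4) = -90 < 0 → local maximum
  f''(-1) = 18 > 0 → local minimum
  f''(1) = -10 < 0 → local maximum
  f''(2) = 18 > 0 → local minimum

Critical points: x = -4 (local maximum); x = -1 (local minimum); x = 1 (local maximum); x = 2 (local minimum)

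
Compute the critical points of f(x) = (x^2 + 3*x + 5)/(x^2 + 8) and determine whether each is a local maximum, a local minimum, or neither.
f'(x) = 3*(-x^2 + 2*x + 8)/(x^4 + 16*x^2 + 64)

Solve f'(x) = 0:
  f'(x) = -3*(x - 4)*(x + 2)/(x^2 + 8)^2; the denominator is positive wherever f is defined, so f'(x) = 0 ⇔ -3*x^2 + 6*x + 24 = 0.
  Factor: -3*x^2 + 6*x + 24 = -3*(x - 4)*(x + 2) = 0.
  ⇒ x = -2, 4

f''(x) = 6*(x^3 - 3*x^2 - 24*x + 8)/(x^6 + 24*x^4 + 192*x^2 + 512)
Second-derivative test at each critical point:
  f''(-2) = 1/8 > 0 → local minimum
  f''(4) = -1/32 < 0 → local maximum

Critical points: x = -2 (local minimum); x = 4 (local maximum)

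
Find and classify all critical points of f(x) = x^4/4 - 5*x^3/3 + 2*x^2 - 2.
f'(x) = x*(x^2 - 5*x + 4)

Solve f'(x) = 0:
  Factor: x^3 - 5*x^2 + 4*x = x*(x - 4)*(x - 1) = 0.
  ⇒ x = 0, 1, 4

f''(x) = 3*x^2 - 10*x + 4
Second-derivative test at each critical point:
  f''(0) = 4 > 0 → local minimum
  f''(1) = -3 < 0 → local maximum
  f''(4) = 12 > 0 → local minimum

Critical points: x = 0 (local minimum); x = 1 (local maximum); x = 4 (local minimum)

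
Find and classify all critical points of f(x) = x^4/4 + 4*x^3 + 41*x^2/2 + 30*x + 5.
f'(x) = x^3 + 12*x^2 + 41*x + 30

Solve f'(x) = 0:
  Factor: x^3 + 12*x^2 + 41*x + 30 = (x + 1)*(x + 5)*(x + 6) = 0.
  ⇒ x = -6, -5, -1

f''(x) = 3*x^2 + 24*x + 41
Second-derivative test at each critical point:
  f''(-6) = 5 > 0 → local minimum
  f''(-5) = -4 < 0 → local maximum
  f''(-1) = 20 > 0 → local minimum

Critical points: x = -6 (local minimum); x = -5 (local maximum); x = -1 (local minimum)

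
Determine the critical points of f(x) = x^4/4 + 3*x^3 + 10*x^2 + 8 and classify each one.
f'(x) = x*(x^2 + 9*x + 20)

Solve f'(x) = 0:
  Factor: x^3 + 9*x^2 + 20*x = x*(x + 4)*(x + 5) = 0.
  ⇒ x = -5, -4, 0

f''(x) = 3*x^2 + 18*x + 20
Second-derivative test at each critical point:
  f''(-5) = 5 > 0 → local minimum
  f''(-4) = -4 < 0 → local maximum
  f''(0) = 20 > 0 → local minimum

Critical points: x = -5 (local minimum); x = -4 (local maximum); x = 0 (local minimum)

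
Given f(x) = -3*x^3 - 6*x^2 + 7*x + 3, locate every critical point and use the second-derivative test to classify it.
f'(x) = -9*x^2 - 12*x + 7

Solve f'(x) = 0:
  9*x^2 + 12*x - 7 = 0 has no rational roots; quadratic formula: x = (-12 ± √396)/18.
  ⇒ x = -sqrt(11)/3 - 2/3 ≈ -1.7722, -2/3 + sqrt(11)/3 ≈ 0.4389

f''(x) = -18*x - 12
Second-derivative test at each critical point:
  f''(-1.7722) = 19.8997 > 0 → local minimum
  f''(0.4389) = -19.8997 < 0 → local maximum

Critical points: x = -sqrt(11)/3 - 2/3 ≈ -1.7722 (local minimum); x = -2/3 + sqrt(11)/3 ≈ 0.4389 (local maximum)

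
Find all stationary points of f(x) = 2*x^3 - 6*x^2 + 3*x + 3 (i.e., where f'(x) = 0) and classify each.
f'(x) = 6*x^2 - 12*x + 3

Solve f'(x) = 0:
  Factor: 6*x^2 - 12*x + 3 = 3*(2*x^2 - 4*x + 1); 2*x^2 - 4*x + 1 = 0 has no rational roots; quadratic formula: x = (4 ± √8)/4.
  ⇒ x = 1 - sqrt(2)/2 ≈ 0.2929, sqrt(2)/2 + 1 ≈ 1.7071

f''(x) = 12*x - 12
Second-derivative test at each critical point:
  f''(0.2929) = -8.4853 < 0 → local maximum
  f''(1.7071) = 8.4853 > 0 → local minimum

Critical points: x = 1 - sqrt(2)/2 ≈ 0.2929 (local maximum); x = sqrt(2)/2 + 1 ≈ 1.7071 (local minimum)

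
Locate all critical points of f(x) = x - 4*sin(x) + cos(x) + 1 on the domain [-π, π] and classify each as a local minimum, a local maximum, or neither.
f'(x) = -sin(x) - 4*cos(x) + 1

Solve f'(x) = 0 on [-π, π]:
  f'(x) = 0 ⇔ -sin(x) - 4*cos(x) = -1. Write the left side as R·cos(x + φ) with R = √((-4)² + 1²) = sqrt(17), cos φ = -4*sqrt(17)/17, sin φ = sqrt(17)/17; then cos(x + φ) = -sqrt(17)/17. Solve for x and keep the solutions lying in [-π, π].
  ⇒ x = -atan(15/8) ≈ -1.0808, pi/2 ≈ 1.5708

f''(x) = 4*sin(x) - cos(x)
Second-derivative test at each critical point:
  f''(-1.0808) = -4 < 0 → local maximum
  f''(1.5708) = 4 > 0 → local minimum

Critical points: x = -atan(15/8) ≈ -1.0808 (local maximum); x = pi/2 ≈ 1.5708 (local minimum)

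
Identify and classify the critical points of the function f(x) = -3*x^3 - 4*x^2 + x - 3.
f'(x) = -9*x^2 - 8*x + 1

Solve f'(x) = 0:
  Factor: -9*x^2 - 8*x + 1 = -(x + 1)*(9*x - 1) = 0.
  ⇒ x = -1, 1/9

f''(x) = -18*x - 8
Second-derivative test at each critical point:
  f''(-1) = 10 > 0 → local minimum
  f''(1/9) = -10 < 0 → local maximum

Critical points: x = -1 (local minimum); x = 1/9 (local maximum)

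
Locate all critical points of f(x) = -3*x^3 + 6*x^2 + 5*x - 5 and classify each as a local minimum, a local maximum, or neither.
f'(x) = -9*x^2 + 12*x + 5

Solve f'(x) = 0:
  Factor: -9*x^2 + 12*x + 5 = -(3*x - 5)*(3*x + 1) = 0.
  ⇒ x = -1/3, 5/3

f''(x) = 12 - 18*x
Second-derivative test at each critical point:
  f''(-1/3) = 18 > 0 → local minimum
  f''(5/3) = -18 < 0 → local maximum

Critical points: x = -1/3 (local minimum); x = 5/3 (local maximum)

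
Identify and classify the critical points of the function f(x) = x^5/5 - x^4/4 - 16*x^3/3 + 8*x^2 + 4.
f'(x) = x*(x^3 - x^2 - 16*x + 16)

Solve f'(x) = 0:
  Factor: x^4 - x^3 - 16*x^2 + 16*x = x*(x - 4)*(x - 1)*(x + 4) = 0.
  ⇒ x = -4, 0, 1, 4

f''(x) = 4*x^3 - 3*x^2 - 32*x + 16
Second-derivative test at each critical point:
  f''(-4) = -160 < 0 → local maximum
  f''(0) = 16 > 0 → local minimum
  f''(1) = -15 < 0 → local maximum
  f''(4) = 96 > 0 → local minimum

Critical points: x = -4 (local maximum); x = 0 (local minimum); x = 1 (local maximum); x = 4 (local minimum)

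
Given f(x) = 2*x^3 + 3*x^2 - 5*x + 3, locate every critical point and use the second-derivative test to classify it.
f'(x) = 6*x^2 + 6*x - 5

Solve f'(x) = 0:
  6*x^2 + 6*x - 5 = 0 has no rational roots; quadratic formula: x = (-6 ± √156)/12.
  ⇒ x = -sqrt(39)/6 - 1/2 ≈ -1.5408, -1/2 + sqrt(39)/6 ≈ 0.5408

f''(x) = 12*x + 6
Second-derivative test at each critical point:
  f''(-1.5408) = -12.4900 < 0 → local maximum
  f''(0.5408) = 12.4900 > 0 → local minimum

Critical points: x = -sqrt(39)/6 - 1/2 ≈ -1.5408 (local maximum); x = -1/2 + sqrt(39)/6 ≈ 0.5408 (local minimum)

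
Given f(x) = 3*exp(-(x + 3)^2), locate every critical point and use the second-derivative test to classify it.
f'(x) = 6*(-x - 3)*exp(-(x + 3)^2)

Solve f'(x) = 0:
  f'(x) = (-6*x - 18)·exp(-(x + 3)^2) and exp(-(x + 3)^2) > 0 for every x, so f'(x) = 0 ⇔ -6*x - 18 = 0.
  Factor: -6*x - 18 = -6*(x + 3) = 0.
  ⇒ x = -3

f''(x) = 6*(2*(x + 3)^2 - 1)*exp(-(x + 3)^2)
Second-derivative test at each critical point:
  f''(-3) = -6 < 0 → local maximum

Critical points: x = -3 (local maximum)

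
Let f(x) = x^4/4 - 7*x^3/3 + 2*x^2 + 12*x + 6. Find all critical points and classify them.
f'(x) = x^3 - 7*x^2 + 4*x + 12

Solve f'(x) = 0:
  Factor: x^3 - 7*x^2 + 4*x + 12 = (x - 6)*(x - 2)*(x + 1) = 0.
  ⇒ x = -1, 2, 6

f''(x) = 3*x^2 - 14*x + 4
Second-derivative test at each critical point:
  f''(-1) = 21 > 0 → local minimum
  f''(2) = -12 < 0 → local maximum
  f''(6) = 28 > 0 → local minimum

Critical points: x = -1 (local minimum); x = 2 (local maximum); x = 6 (local minimum)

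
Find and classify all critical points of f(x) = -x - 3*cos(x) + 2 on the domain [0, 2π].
f'(x) = 3*sin(x) - 1

Solve f'(x) = 0 on [0, 2π]:
  f'(x) = 0 ⇔ sin(x) = 1/3, i.e. x = arcsin(1/3) + 2nπ or x = π − arcsin(1/3) + 2nπ; keep the solutions lying in [0, 2π].
  ⇒ x = asin(1/3) ≈ 0.3398, pi - asin(1/3) ≈ 2.8018

f''(x) = 3*cos(x)
Second-derivative test at each critical point:
  f''(0.3398) = 2.8284 > 0 → local minimum
  f''(2.8018) = -2.8284 < 0 → local maximum

Critical points: x = asin(1/3) ≈ 0.3398 (local minimum); x = pi - asin(1/3) ≈ 2.8018 (local maximum)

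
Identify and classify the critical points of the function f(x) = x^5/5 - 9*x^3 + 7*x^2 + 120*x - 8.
f'(x) = x^4 - 27*x^2 + 14*x + 120

Solve f'(x) = 0:
  Factor: x^4 - 27*x^2 + 14*x + 120 = (x - 4)*(x - 3)*(x + 2)*(x + 5) = 0.
  ⇒ x = -5, -2, 3, 4

f''(x) = 4*x^3 - 54*x + 14
Second-derivative test at each critical point:
  f''(-5) = -216 < 0 → local maximum
  f''(-2) = 90 > 0 → local minimum
  f''(3) = -40 < 0 → local maximum
  f''(4) = 54 > 0 → local minimum

Critical points: x = -5 (local maximum); x = -2 (local minimum); x = 3 (local maximum); x = 4 (local minimum)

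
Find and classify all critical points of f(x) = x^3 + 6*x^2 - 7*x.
f'(x) = 3*x^2 + 12*x - 7

Solve f'(x) = 0:
  3*x^2 + 12*x - 7 = 0 has no rational roots; quadratic formula: x = (-12 ± √228)/6.
  ⇒ x = -sqrt(57)/3 - 2 ≈ -4.5166, -2 + sqrt(57)/3 ≈ 0.5166

f''(x) = 6*x + 12
Second-derivative test at each critical point:
  f''(-4.5166) = -15.0997 < 0 → local maximum
  f''(0.5166) = 15.0997 > 0 → local minimum

Critical points: x = -sqrt(57)/3 - 2 ≈ -4.5166 (local maximum); x = -2 + sqrt(57)/3 ≈ 0.5166 (local minimum)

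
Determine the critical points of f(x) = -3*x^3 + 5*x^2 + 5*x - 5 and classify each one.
f'(x) = -9*x^2 + 10*x + 5

Solve f'(x) = 0:
  9*x^2 - 10*x - 5 = 0 has no rational roots; quadratic formula: x = (10 ± √280)/18.
  ⇒ x = 5/9 - sqrt(70)/9 ≈ -0.3741, 5/9 + sqrt(70)/9 ≈ 1.4852

f''(x) = 10 - 18*x
Second-derivative test at each critical point:
  f''(-0.3741) = 16.7332 > 0 → local minimum
  f''(1.4852) = -16.7332 < 0 → local maximum

Critical points: x = 5/9 - sqrt(70)/9 ≈ -0.3741 (local minimum); x = 5/9 + sqrt(70)/9 ≈ 1.4852 (local maximum)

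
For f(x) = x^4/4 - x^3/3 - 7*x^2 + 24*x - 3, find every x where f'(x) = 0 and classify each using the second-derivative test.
f'(x) = x^3 - x^2 - 14*x + 24

Solve f'(x) = 0:
  Factor: x^3 - x^2 - 14*x + 24 = (x - 3)*(x - 2)*(x + 4) = 0.
  ⇒ x = -4, 2, 3

f''(x) = 3*x^2 - 2*x - 14
Second-derivative test at each critical point:
  f''(-4) = 42 > 0 → local minimum
  f''(2) = -6 < 0 → local maximum
  f''(3) = 7 > 0 → local minimum

Critical points: x = -4 (local minimum); x = 2 (local maximum); x = 3 (local minimum)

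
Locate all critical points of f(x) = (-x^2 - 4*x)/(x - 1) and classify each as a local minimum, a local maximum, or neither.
f'(x) = (-x^2 + 2*x + 4)/(x^2 - 2*x + 1)

Solve f'(x) = 0:
  f'(x) = -(x^2 - 2*x - 4)/(x - 1)^2; the denominator is positive wherever f is defined, so f'(x) = 0 ⇔ -x^2 + 2*x + 4 = 0.
  x^2 - 2*x - 4 = 0 has no rational roots; quadratic formula: x = (2 ± √20)/2.
  ⇒ x = 1 - sqrt(5) ≈ -1.2361, 1 + sqrt(5) ≈ 3.2361

f''(x) = -10/(x^3 - 3*x^2 + 3*x - 1)
Second-derivative test at each critical point:
  f''(-1.2361) = 0.8944 > 0 → local minimum
  f''(3.2361) = -0.8944 < 0 → local maximum

Critical points: x = 1 - sqrt(5) ≈ -1.2361 (local minimum); x = 1 + sqrt(5) ≈ 3.2361 (local maximum)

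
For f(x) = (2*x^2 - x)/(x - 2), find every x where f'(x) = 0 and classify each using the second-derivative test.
f'(x) = 2*(x^2 - 4*x + 1)/(x^2 - 4*x + 4)

Solve f'(x) = 0:
  f'(x) = 2*(x^2 - 4*x + 1)/(x - 2)^2; the denominator is positive wherever f is defined, so f'(x) = 0 ⇔ 2*x^2 - 8*x + 2 = 0.
  Factor: 2*x^2 - 8*x + 2 = 2*(x^2 - 4*x + 1); x^2 - 4*x + 1 = 0 has no rational roots; quadratic formula: x = (4 ± √12)/2.
  ⇒ x = 2 - sqrt(3) ≈ 0.2679, sqrt(3) + 2 ≈ 3.7321

f''(x) = 12/(x^3 - 6*x^2 + 12*x - 8)
Second-derivative test at each critical point:
  f''(0.2679) = -2.3094 < 0 → local maximum
  f''(3.7321) = 2.3094 > 0 → local minimum

Critical points: x = 2 - sqrt(3) ≈ 0.2679 (local maximum); x = sqrt(3) + 2 ≈ 3.7321 (local minimum)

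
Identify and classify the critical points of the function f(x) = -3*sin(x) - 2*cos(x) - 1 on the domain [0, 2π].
f'(x) = 2*sin(x) - 3*cos(x)

Solve f'(x) = 0 on [0, 2π]:
  f'(x) = 0 ⇔ -3*cos(x) = -2*sin(x) ⇔ tan(x) = 3/2, i.e. x = arctan(3/2) + nπ; keep the solutions lying in [0, 2π].
  ⇒ x = atan(3/2) ≈ 0.9828, atan(3/2) + pi ≈ 4.1244

f''(x) = 3*sin(x) + 2*cos(x)
Second-derivative test at each critical point:
  f''(0.9828) = 3.6056 > 0 → local minimum
  f''(4.1244) = -3.6056 < 0 → local maximum

Critical points: x = atan(3/2) ≈ 0.9828 (local minimum); x = atan(3/2) + pi ≈ 4.1244 (local maximum)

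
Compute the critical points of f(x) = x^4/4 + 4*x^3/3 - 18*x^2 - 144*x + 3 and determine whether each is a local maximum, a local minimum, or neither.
f'(x) = x^3 + 4*x^2 - 36*x - 144

Solve f'(x) = 0:
  Factor: x^3 + 4*x^2 - 36*x - 144 = (x - 6)*(x + 4)*(x + 6) = 0.
  ⇒ x = -6, -4, 6

f''(x) = 3*x^2 + 8*x - 36
Second-derivative test at each critical point:
  f''(-6) = 24 > 0 → local minimum
  f''(-4) = -20 < 0 → local maximum
  f''(6) = 120 > 0 → local minimum

Critical points: x = -6 (local minimum); x = -4 (local maximum); x = 6 (local minimum)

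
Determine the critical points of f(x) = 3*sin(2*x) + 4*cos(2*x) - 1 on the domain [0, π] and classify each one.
f'(x) = -8*sin(2*x) + 6*cos(2*x)

Solve f'(x) = 0 on [0, π]:
  f'(x) = 0 ⇔ 3*cos(2*x) = 4*sin(2*x) ⇔ tan(2*x) = 3/4, i.e. 2*x = arctan(3/4) + nπ; keep the solutions lying in [0, π].
  ⇒ x = atan(3/4)/2 ≈ 0.3218, atan(3/4)/2 + pi/2 ≈ 1.8925

f''(x) = -12*sin(2*x) - 16*cos(2*x)
Second-derivative test at each critical point:
  f''(0.3218) = -20 < 0 → local maximum
  f''(1.8925) = 20 > 0 → local minimum

Critical points: x = atan(3/4)/2 ≈ 0.3218 (local maximum); x = atan(3/4)/2 + pi/2 ≈ 1.8925 (local minimum)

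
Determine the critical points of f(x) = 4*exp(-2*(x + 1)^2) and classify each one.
f'(x) = 16*(-x - 1)*exp(-2*(x + 1)^2)

Solve f'(x) = 0:
  f'(x) = (-16*x - 16)·exp(-2*(x + 1)^2) and exp(-2*(x + 1)^2) > 0 for every x, so f'(x) = 0 ⇔ -16*x - 16 = 0.
  Factor: -16*x - 16 = -16*(x + 1) = 0.
  ⇒ x = -1

f''(x) = 16*(4*(x + 1)^2 - 1)*exp(-2*(x + 1)^2)
Second-derivative test at each critical point:
  f''(-1) = -16 < 0 → local maximum

Critical points: x = -1 (local maximum)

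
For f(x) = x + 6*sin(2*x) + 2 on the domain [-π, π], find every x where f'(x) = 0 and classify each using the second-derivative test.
f'(x) = 12*cos(2*x) + 1

Solve f'(x) = 0 on [-π, π]:
  f'(x) = 0 ⇔ cos(2*x) = -1/12, i.e. 2*x = ±arccos(-1/12) + 2nπ; keep the solutions lying in [-π, π].
  ⇒ x = -pi + acos(-1/12)/2 ≈ -2.3145, -acos(-1/12)/2 ≈ -0.8271, acos(-1/12)/2 ≈ 0.8271, pi - acos(-1/12)/2 ≈ 2.3145

f''(x) = -24*sin(2*x)
Second-derivative test at each critical point:
  f''(-2.3145) = -23.9165 < 0 → local maximum
  f''(-0.8271) = 23.9165 > 0 → local minimum
  f''(0.8271) = -23.9165 < 0 → local maximum
  f''(2.3145) = 23.9165 > 0 → local minimum

Critical points: x = -pi + acos(-1/12)/2 ≈ -2.3145 (local maximum); x = -acos(-1/12)/2 ≈ -0.8271 (local minimum); x = acos(-1/12)/2 ≈ 0.8271 (local maximum); x = pi - acos(-1/12)/2 ≈ 2.3145 (local minimum)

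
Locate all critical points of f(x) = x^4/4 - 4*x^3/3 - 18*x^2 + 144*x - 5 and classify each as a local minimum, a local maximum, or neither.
f'(x) = x^3 - 4*x^2 - 36*x + 144

Solve f'(x) = 0:
  Factor: x^3 - 4*x^2 - 36*x + 144 = (x - 6)*(x - 4)*(x + 6) = 0.
  ⇒ x = -6, 4, 6

f''(x) = 3*x^2 - 8*x - 36
Second-derivative test at each critical point:
  f''(-6) = 120 > 0 → local minimum
  f''(4) = -20 < 0 → local maximum
  f''(6) = 24 > 0 → local minimum

Critical points: x = -6 (local minimum); x = 4 (local maximum); x = 6 (local minimum)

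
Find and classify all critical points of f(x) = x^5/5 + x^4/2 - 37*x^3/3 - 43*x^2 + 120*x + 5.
f'(x) = x^4 + 2*x^3 - 37*x^2 - 86*x + 120

Solve f'(x) = 0:
  Factor: x^4 + 2*x^3 - 37*x^2 - 86*x + 120 = (x - 6)*(x - 1)*(x + 4)*(x + 5) = 0.
  ⇒ x = -5, -4, 1, 6

f''(x) = 4*x^3 + 6*x^2 - 74*x - 86
Second-derivative test at each critical point:
  f''(-5) = -66 < 0 → local maximum
  f''(-4) = 50 > 0 → local minimum
  f''(1) = -150 < 0 → local maximum
  f''(6) = 550 > 0 → local minimum

Critical points: x = -5 (local maximum); x = -4 (local minimum); x = 1 (local maximum); x = 6 (local minimum)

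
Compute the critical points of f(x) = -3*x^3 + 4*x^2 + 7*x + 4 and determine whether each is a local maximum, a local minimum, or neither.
f'(x) = -9*x^2 + 8*x + 7

Solve f'(x) = 0:
  9*x^2 - 8*x - 7 = 0 has no rational roots; quadratic formula: x = (8 ± √316)/18.
  ⇒ x = 4/9 - sqrt(79)/9 ≈ -0.5431, 4/9 + sqrt(79)/9 ≈ 1.4320

f''(x) = 8 - 18*x
Second-derivative test at each critical point:
  f''(-0.5431) = 17.7764 > 0 → local minimum
  f''(1.4320) = -17.7764 < 0 → local maximum

Critical points: x = 4/9 - sqrt(79)/9 ≈ -0.5431 (local minimum); x = 4/9 + sqrt(79)/9 ≈ 1.4320 (local maximum)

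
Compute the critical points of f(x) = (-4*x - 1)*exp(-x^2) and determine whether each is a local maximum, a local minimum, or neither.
f'(x) = 2*(x*(4*x + 1) - 2)*exp(-x^2)

Solve f'(x) = 0:
  f'(x) = (8*x^2 + 2*x - 4)·exp(-x^2) and exp(-x^2) > 0 for every x, so f'(x) = 0 ⇔ 8*x^2 + 2*x - 4 = 0.
  Factor: 8*x^2 + 2*x - 4 = 2*(4*x^2 + x - 2); 4*x^2 + x - 2 = 0 has no rational roots; quadratic formula: x = (-1 ± √33)/8.
  ⇒ x = -sqrt(33)/8 - 1/8 ≈ -0.8431, -1/8 + sqrt(33)/8 ≈ 0.5931

f''(x) = 2*(-8*x^3 - 2*x^2 + 12*x + 1)*exp(-x^2)
Second-derivative test at each critical point:
  f''(-0.8431) = -5.6442 < 0 → local maximum
  f''(0.5931) = 8.0822 > 0 → local minimum

Critical points: x = -sqrt(33)/8 - 1/8 ≈ -0.8431 (local maximum); x = -1/8 + sqrt(33)/8 ≈ 0.5931 (local minimum)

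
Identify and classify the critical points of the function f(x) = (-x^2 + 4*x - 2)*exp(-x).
f'(x) = (x^2 - 6*x + 6)*exp(-x)

Solve f'(x) = 0:
  f'(x) = (x^2 - 6*x + 6)·exp(-x) and exp(-x) > 0 for every x, so f'(x) = 0 ⇔ x^2 - 6*x + 6 = 0.
  x^2 - 6*x + 6 = 0 has no rational roots; quadratic formula: x = (6 ± √12)/2.
  ⇒ x = 3 - sqrt(3) ≈ 1.2679, sqrt(3) + 3 ≈ 4.7321

f''(x) = (-x^2 + 8*x - 12)*exp(-x)
Second-derivative test at each critical point:
  f''(1.2679) = -0.9748 < 0 → local maximum
  f''(4.7321) = 0.0305 > 0 → local minimum

Critical points: x = 3 - sqrt(3) ≈ 1.2679 (local maximum); x = sqrt(3) + 3 ≈ 4.7321 (local minimum)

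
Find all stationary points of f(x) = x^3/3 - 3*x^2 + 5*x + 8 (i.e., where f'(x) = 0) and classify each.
f'(x) = x^2 - 6*x + 5

Solve f'(x) = 0:
  Factor: x^2 - 6*x + 5 = (x - 5)*(x - 1) = 0.
  ⇒ x = 1, 5

f''(x) = 2*x - 6
Second-derivative test at each critical point:
  f''(1) = -4 < 0 → local maximum
  f''(5) = 4 > 0 → local minimum

Critical points: x = 1 (local maximum); x = 5 (local minimum)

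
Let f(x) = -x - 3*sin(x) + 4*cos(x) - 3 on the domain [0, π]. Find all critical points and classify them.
f'(x) = -4*sin(x) - 3*cos(x) - 1

Solve f'(x) = 0 on [0, π]:
  f'(x) = 0 ⇔ -4*sin(x) - 3*cos(x) = 1. Write the left side as R·cos(x + φ) with R = √((-3)² + 4²) = 5, cos φ = -3/5, sin φ = 4/5; then cos(x + φ) = 1/5. Solve for x and keep the solutions lying in [0, π].
  ⇒ x = atan((-4 + 6*sqrt(6))/(-8*sqrt(6) - 3)) + pi ≈ 2.6994

f''(x) = 3*sin(x) - 4*cos(x)
Second-derivative test at each critical point:
  f''(2.6994) = 4.8990 > 0 → local minimum

Critical points: x = atan((-4 + 6*sqrt(6))/(-8*sqrt(6) - 3)) + pi ≈ 2.6994 (local minimum)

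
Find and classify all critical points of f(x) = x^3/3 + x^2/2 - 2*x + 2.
f'(x) = x^2 + x - 2

Solve f'(x) = 0:
  Factor: x^2 + x - 2 = (x - 1)*(x + 2) = 0.
  ⇒ x = -2, 1

f''(x) = 2*x + 1
Second-derivative test at each critical point:
  f''(-2) = -3 < 0 → local maximum
  f''(1) = 3 > 0 → local minimum

Critical points: x = -2 (local maximum); x = 1 (local minimum)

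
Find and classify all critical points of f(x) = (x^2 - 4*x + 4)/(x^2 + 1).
f'(x) = 2*(2*x^2 - 3*x - 2)/(x^4 + 2*x^2 + 1)

Solve f'(x) = 0:
  f'(x) = 2*(x - 2)*(2*x + 1)/(x^2 + 1)^2; the denominator is positive wherever f is defined, so f'(x) = 0 ⇔ 4*x^2 - 6*x - 4 = 0.
  Factor: 4*x^2 - 6*x - 4 = 2*(x - 2)*(2*x + 1) = 0.
  ⇒ x = -1/2, 2

f''(x) = 2*(-4*x^3 + 9*x^2 + 12*x - 3)/(x^6 + 3*x^4 + 3*x^2 + 1)
Second-derivative test at each critical point:
  f''(-1/2) = -32/5 < 0 → local maximum
  f''(2) = 2/5 > 0 → local minimum

Critical points: x = -1/2 (local maximum); x = 2 (local minimum)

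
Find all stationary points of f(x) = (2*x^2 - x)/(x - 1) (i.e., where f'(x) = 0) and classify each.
f'(x) = (2*x^2 - 4*x + 1)/(x^2 - 2*x + 1)

Solve f'(x) = 0:
  f'(x) = (2*x^2 - 4*x + 1)/(x - 1)^2; the denominator is positive wherever f is defined, so f'(x) = 0 ⇔ 2*x^2 - 4*x + 1 = 0.
  2*x^2 - 4*x + 1 = 0 has no rational roots; quadratic formula: x = (4 ± √8)/4.
  ⇒ x = 1 - sqrt(2)/2 ≈ 0.2929, sqrt(2)/2 + 1 ≈ 1.7071

f''(x) = 2/(x^3 - 3*x^2 + 3*x - 1)
Second-derivative test at each critical point:
  f''(0.2929) = -5.6569 < 0 → local maximum
  f''(1.7071) = 5.6569 > 0 → local minimum

Critical points: x = 1 - sqrt(2)/2 ≈ 0.2929 (local maximum); x = sqrt(2)/2 + 1 ≈ 1.7071 (local minimum)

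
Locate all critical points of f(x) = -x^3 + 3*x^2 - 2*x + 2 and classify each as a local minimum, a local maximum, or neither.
f'(x) = -3*x^2 + 6*x - 2

Solve f'(x) = 0:
  3*x^2 - 6*x + 2 = 0 has no rational roots; quadratic formula: x = (6 ± √12)/6.
  ⇒ x = 1 - sqrt(3)/3 ≈ 0.4226, sqrt(3)/3 + 1 ≈ 1.5774

f''(x) = 6 - 6*x
Second-derivative test at each critical point:
  f''(0.4226) = 3.4641 > 0 → local minimum
  f''(1.5774) = -3.4641 < 0 → local maximum

Critical points: x = 1 - sqrt(3)/3 ≈ 0.4226 (local minimum); x = sqrt(3)/3 + 1 ≈ 1.5774 (local maximum)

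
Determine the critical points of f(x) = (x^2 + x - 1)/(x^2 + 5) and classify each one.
f'(x) = (-x^2 + 12*x + 5)/(x^4 + 10*x^2 + 25)

Solve f'(x) = 0:
  f'(x) = -(x^2 - 12*x - 5)/(x^2 + 5)^2; the denominator is positive wherever f is defined, so f'(x) = 0 ⇔ -x^2 + 12*x + 5 = 0.
  x^2 - 12*x - 5 = 0 has no rational roots; quadratic formula: x = (12 ± √164)/2.
  ⇒ x = 6 - sqrt(41) ≈ -0.4031, 6 + sqrt(41) ≈ 12.4031

f''(x) = 2*(x^3 - 18*x^2 - 15*x + 30)/(x^6 + 15*x^4 + 75*x^2 + 125)
Second-derivative test at each critical point:
  f''(-0.4031) = 0.4805 > 0 → local minimum
  f''(12.4031) = -0.0005 < 0 → local maximum

Critical points: x = 6 - sqrt(41) ≈ -0.4031 (local minimum); x = 6 + sqrt(41) ≈ 12.4031 (local maximum)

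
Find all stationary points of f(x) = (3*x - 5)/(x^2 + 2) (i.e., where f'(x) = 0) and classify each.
f'(x) = (-3*x^2 + 10*x + 6)/(x^4 + 4*x^2 + 4)

Solve f'(x) = 0:
  f'(x) = -(3*x^2 - 10*x - 6)/(x^2 + 2)^2; the denominator is positive wherever f is defined, so f'(x) = 0 ⇔ -3*x^2 + 10*x + 6 = 0.
  3*x^2 - 10*x - 6 = 0 has no rational roots; quadratic formula: x = (10 ± √172)/6.
  ⇒ x = 5/3 - sqrt(43)/3 ≈ -0.5191, 5/3 + sqrt(43)/3 ≈ 3.8525

f''(x) = 2*(4*x^2*(3*x - 5) + (5 - 9*x)*(x^2 + 2))/(x^2 + 2)^3
Second-derivative test at each critical point:
  f''(-0.5191) = 2.5462 > 0 → local minimum
  f''(3.8525) = -0.0462 < 0 → local maximum

Critical points: x = 5/3 - sqrt(43)/3 ≈ -0.5191 (local minimum); x = 5/3 + sqrt(43)/3 ≈ 3.8525 (local maximum)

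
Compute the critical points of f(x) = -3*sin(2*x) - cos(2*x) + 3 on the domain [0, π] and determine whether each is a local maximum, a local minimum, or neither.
f'(x) = 2*sin(2*x) - 6*cos(2*x)

Solve f'(x) = 0 on [0, π]:
  f'(x) = 0 ⇔ -3*cos(2*x) = -sin(2*x) ⇔ tan(2*x) = 3, i.e. 2*x = arctan(3) + nπ; keep the solutions lying in [0, π].
  ⇒ x = atan(3)/2 ≈ 0.6245, atan(3)/2 + pi/2 ≈ 2.1953

f''(x) = 12*sin(2*x) + 4*cos(2*x)
Second-derivative test at each critical point:
  f''(0.6245) = 12.6491 > 0 → local minimum
  f''(2.1953) = -12.6491 < 0 → local maximum

Critical points: x = atan(3)/2 ≈ 0.6245 (local minimum); x = atan(3)/2 + pi/2 ≈ 2.1953 (local maximum)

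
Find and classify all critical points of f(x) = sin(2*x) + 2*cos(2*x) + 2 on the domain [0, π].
f'(x) = -4*sin(2*x) + 2*cos(2*x)

Solve f'(x) = 0 on [0, π]:
  f'(x) = 0 ⇔ cos(2*x) = 2*sin(2*x) ⇔ tan(2*x) = 1/2, i.e. 2*x = arctan(1/2) + nπ; keep the solutions lying in [0, π].
  ⇒ x = atan(1/2)/2 ≈ 0.2318, atan(1/2)/2 + pi/2 ≈ 1.8026

f''(x) = -4*sin(2*x) - 8*cos(2*x)
Second-derivative test at each critical point:
  f''(0.2318) = -8.9443 < 0 → local maximum
  f''(1.8026) = 8.9443 > 0 → local minimum

Critical points: x = atan(1/2)/2 ≈ 0.2318 (local maximum); x = atan(1/2)/2 + pi/2 ≈ 1.8026 (local minimum)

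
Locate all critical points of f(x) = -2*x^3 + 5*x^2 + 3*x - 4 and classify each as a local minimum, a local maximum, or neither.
f'(x) = -6*x^2 + 10*x + 3

Solve f'(x) = 0:
  6*x^2 - 10*x - 3 = 0 has no rational roots; quadratic formula: x = (10 ± √172)/12.
  ⇒ x = 5/6 - sqrt(43)/6 ≈ -0.2596, 5/6 + sqrt(43)/6 ≈ 1.9262

f''(x) = 10 - 12*x
Second-derivative test at each critical point:
  f''(-0.2596) = 13.1149 > 0 → local minimum
  f''(1.9262) = -13.1149 < 0 → local maximum

Critical points: x = 5/6 - sqrt(43)/6 ≈ -0.2596 (local minimum); x = 5/6 + sqrt(43)/6 ≈ 1.9262 (local maximum)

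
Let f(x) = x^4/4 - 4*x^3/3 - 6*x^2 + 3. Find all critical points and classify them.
f'(x) = x*(x^2 - 4*x - 12)

Solve f'(x) = 0:
  Factor: x^3 - 4*x^2 - 12*x = x*(x - 6)*(x + 2) = 0.
  ⇒ x = -2, 0, 6

f''(x) = 3*x^2 - 8*x - 12
Second-derivative test at each critical point:
  f''(-2) = 16 > 0 → local minimum
  f''(0) = -12 < 0 → local maximum
  f''(6) = 48 > 0 → local minimum

Critical points: x = -2 (local minimum); x = 0 (local maximum); x = 6 (local minimum)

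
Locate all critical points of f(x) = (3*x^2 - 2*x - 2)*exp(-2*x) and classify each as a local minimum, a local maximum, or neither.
f'(x) = 2*(-3*x^2 + 5*x + 1)*exp(-2*x)

Solve f'(x) = 0:
  f'(x) = (-6*x^2 + 10*x + 2)·exp(-2*x) and exp(-2*x) > 0 for every x, so f'(x) = 0 ⇔ -6*x^2 + 10*x + 2 = 0.
  Factor: -6*x^2 + 10*x + 2 = -2*(3*x^2 - 5*x - 1); 3*x^2 - 5*x - 1 = 0 has no rational roots; quadratic formula: x = (5 ± √37)/6.
  ⇒ x = 5/6 - sqrt(37)/6 ≈ -0.1805, 5/6 + sqrt(37)/6 ≈ 1.8471

f''(x) = 2*(6*x^2 - 16*x + 3)*exp(-2*x)
Second-derivative test at each critical point:
  f''(-0.1805) = 17.4533 > 0 → local minimum
  f''(1.8471) = -0.3025 < 0 → local maximum

Critical points: x = 5/6 - sqrt(37)/6 ≈ -0.1805 (local minimum); x = 5/6 + sqrt(37)/6 ≈ 1.8471 (local maximum)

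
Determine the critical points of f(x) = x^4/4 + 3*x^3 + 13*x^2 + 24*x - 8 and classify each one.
f'(x) = x^3 + 9*x^2 + 26*x + 24

Solve f'(x) = 0:
  Factor: x^3 + 9*x^2 + 26*x + 24 = (x + 2)*(x + 3)*(x + 4) = 0.
  ⇒ x = -4, -3, -2

f''(x) = 3*x^2 + 18*x + 26
Second-derivative test at each critical point:
  f''(-4) = 2 > 0 → local minimum
  f''(-3) = -1 < 0 → local maximum
  f''(-2) = 2 > 0 → local minimum

Critical points: x = -4 (local minimum); x = -3 (local maximum); x = -2 (local minimum)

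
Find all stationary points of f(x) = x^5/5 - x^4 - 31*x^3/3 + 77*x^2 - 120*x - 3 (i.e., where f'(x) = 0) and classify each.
f'(x) = x^4 - 4*x^3 - 31*x^2 + 154*x - 120

Solve f'(x) = 0:
  Factor: x^4 - 4*x^3 - 31*x^2 + 154*x - 120 = (x - 5)*(x - 4)*(x - 1)*(x + 6) = 0.
  ⇒ x = -6, 1, 4, 5

f''(x) = 4*x^3 - 12*x^2 - 62*x + 154
Second-derivative test at each critical point:
  f''(-6) = -770 < 0 → local maximum
  f''(1) = 84 > 0 → local minimum
  f''(4) = -30 < 0 → local maximum
  f''(5) = 44 > 0 → local minimum

Critical points: x = -6 (local maximum); x = 1 (local minimum); x = 4 (local maximum); x = 5 (local minimum)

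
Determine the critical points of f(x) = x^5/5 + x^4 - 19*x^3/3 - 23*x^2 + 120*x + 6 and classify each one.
f'(x) = x^4 + 4*x^3 - 19*x^2 - 46*x + 120

Solve f'(x) = 0:
  Factor: x^4 + 4*x^3 - 19*x^2 - 46*x + 120 = (x - 3)*(x - 2)*(x + 4)*(x + 5) = 0.
  ⇒ x = -5, -4, 2, 3

f''(x) = 4*x^3 + 12*x^2 - 38*x - 46
Second-derivative test at each critical point:
  f''(-5) = -56 < 0 → local maximum
  f''(-4) = 42 > 0 → local minimum
  f''(2) = -42 < 0 → local maximum
  f''(3) = 56 > 0 → local minimum

Critical points: x = -5 (local maximum); x = -4 (local minimum); x = 2 (local maximum); x = 3 (local minimum)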